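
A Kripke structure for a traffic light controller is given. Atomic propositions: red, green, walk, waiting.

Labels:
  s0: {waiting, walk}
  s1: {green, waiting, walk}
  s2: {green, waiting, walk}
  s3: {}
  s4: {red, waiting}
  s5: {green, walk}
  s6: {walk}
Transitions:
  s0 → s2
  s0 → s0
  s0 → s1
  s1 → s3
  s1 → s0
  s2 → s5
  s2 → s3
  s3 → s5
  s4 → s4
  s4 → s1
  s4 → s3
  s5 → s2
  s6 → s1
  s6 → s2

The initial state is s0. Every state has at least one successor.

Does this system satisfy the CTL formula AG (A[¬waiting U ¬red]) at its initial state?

States satisfying A[¬waiting U ¬red]: {s0, s1, s2, s3, s5, s6}.
States satisfying AG (A[¬waiting U ¬red]): {s0, s1, s2, s3, s5, s6}.
Every state reachable from s0 satisfies A[¬waiting U ¬red].
s0 ∈ Sat(AG (A[¬waiting U ¬red])).

Yes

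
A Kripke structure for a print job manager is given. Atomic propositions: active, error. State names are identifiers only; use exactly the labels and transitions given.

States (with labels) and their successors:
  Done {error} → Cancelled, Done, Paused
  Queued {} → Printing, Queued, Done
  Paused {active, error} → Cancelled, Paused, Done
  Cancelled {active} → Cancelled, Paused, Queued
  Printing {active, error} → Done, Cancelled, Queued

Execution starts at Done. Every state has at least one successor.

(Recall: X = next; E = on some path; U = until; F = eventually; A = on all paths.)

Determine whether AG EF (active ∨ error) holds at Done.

Satisfied

States satisfying EF (active ∨ error): {Done, Queued, Paused, Cancelled, Printing}.
States satisfying AG EF (active ∨ error): {Done, Queued, Paused, Cancelled, Printing}.
Every state reachable from Done satisfies EF (active ∨ error).
Done ∈ Sat(AG EF (active ∨ error)).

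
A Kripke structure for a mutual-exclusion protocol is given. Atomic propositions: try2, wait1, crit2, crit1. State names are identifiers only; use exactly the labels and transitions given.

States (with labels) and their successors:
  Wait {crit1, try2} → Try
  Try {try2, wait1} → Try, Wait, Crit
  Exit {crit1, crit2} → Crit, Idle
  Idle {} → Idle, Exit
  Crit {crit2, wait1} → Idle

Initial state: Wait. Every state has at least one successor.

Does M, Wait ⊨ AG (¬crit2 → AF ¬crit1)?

Holds

States satisfying ¬crit2 → AF ¬crit1: {Wait, Try, Exit, Idle, Crit}.
States satisfying AG (¬crit2 → AF ¬crit1): {Wait, Try, Exit, Idle, Crit}.
Every state reachable from Wait satisfies ¬crit2 → AF ¬crit1.
Wait ∈ Sat(AG (¬crit2 → AF ¬crit1)).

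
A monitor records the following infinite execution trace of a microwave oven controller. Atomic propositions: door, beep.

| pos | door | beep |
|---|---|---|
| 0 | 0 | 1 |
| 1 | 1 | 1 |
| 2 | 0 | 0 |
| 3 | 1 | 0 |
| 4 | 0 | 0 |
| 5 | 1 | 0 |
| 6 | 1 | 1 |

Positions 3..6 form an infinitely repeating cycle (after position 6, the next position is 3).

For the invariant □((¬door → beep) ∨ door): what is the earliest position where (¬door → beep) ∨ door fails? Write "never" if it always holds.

Check (¬door → beep) ∨ door at each position in order: 0 ✓, 1 ✓.
At position 2 the labels are {}, so (¬door → beep) ∨ door is false there. This is the first violation.

2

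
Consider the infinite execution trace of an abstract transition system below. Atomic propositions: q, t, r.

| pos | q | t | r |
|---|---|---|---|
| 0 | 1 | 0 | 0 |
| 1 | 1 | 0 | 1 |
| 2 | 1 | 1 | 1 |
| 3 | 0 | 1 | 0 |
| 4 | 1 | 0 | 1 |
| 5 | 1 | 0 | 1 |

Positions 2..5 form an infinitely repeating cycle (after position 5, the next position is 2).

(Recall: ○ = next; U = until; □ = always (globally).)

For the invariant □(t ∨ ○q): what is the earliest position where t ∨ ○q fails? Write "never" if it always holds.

t ∨ ○q holds at every position 0..5, and those are all the positions the trace ever visits, so the invariant □(t ∨ ○q) is never violated.

never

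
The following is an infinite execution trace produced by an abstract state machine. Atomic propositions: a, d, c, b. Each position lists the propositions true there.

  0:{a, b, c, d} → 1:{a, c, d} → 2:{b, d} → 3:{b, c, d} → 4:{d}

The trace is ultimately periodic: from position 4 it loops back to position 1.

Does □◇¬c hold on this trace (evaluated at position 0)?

◇¬c holds at every position 0..4, and those are all positions ever visited, so □◇¬c holds.

Satisfied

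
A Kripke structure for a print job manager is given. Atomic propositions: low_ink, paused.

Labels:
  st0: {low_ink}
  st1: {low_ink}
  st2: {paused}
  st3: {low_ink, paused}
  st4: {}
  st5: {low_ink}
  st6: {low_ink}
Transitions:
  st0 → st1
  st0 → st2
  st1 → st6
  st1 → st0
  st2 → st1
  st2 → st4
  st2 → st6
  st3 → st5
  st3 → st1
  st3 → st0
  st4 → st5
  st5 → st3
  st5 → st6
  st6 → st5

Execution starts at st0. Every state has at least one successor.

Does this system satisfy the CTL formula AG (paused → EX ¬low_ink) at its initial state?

No

States satisfying paused → EX ¬low_ink: {st0, st1, st2, st4, st5, st6}.
States satisfying AG (paused → EX ¬low_ink): ∅.
st3 is reachable from st0 and violates paused → EX ¬low_ink, so AG fails at st0.
st0 ∉ Sat(AG (paused → EX ¬low_ink)).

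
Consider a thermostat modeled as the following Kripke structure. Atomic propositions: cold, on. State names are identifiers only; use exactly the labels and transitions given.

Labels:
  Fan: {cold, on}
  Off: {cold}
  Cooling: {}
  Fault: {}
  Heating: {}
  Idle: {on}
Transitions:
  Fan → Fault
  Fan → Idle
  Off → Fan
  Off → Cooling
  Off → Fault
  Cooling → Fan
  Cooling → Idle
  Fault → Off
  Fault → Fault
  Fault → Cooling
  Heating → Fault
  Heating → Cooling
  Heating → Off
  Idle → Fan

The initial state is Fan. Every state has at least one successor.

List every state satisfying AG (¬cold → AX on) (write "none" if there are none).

none

States satisfying ¬cold → AX on: {Fan, Off, Cooling, Idle}.
States satisfying AG (¬cold → AX on): ∅.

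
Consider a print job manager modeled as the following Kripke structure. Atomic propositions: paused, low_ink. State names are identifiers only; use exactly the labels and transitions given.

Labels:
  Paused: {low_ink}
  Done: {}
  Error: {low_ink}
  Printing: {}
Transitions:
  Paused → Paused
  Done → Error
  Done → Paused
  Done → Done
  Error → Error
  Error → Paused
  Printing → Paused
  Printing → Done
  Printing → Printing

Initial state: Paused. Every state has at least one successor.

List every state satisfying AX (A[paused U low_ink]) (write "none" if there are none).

States satisfying A[paused U low_ink]: {Paused, Error}.
States satisfying AX (A[paused U low_ink]): {Paused, Error}.

{Paused, Error}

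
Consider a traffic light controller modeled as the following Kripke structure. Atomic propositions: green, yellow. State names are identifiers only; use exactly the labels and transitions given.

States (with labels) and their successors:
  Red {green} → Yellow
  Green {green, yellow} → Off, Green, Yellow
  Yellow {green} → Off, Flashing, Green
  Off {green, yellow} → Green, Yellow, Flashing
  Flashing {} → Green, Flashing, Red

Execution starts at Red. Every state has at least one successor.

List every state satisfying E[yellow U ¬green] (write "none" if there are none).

{Green, Off, Flashing}

States satisfying yellow: {Green, Off}.
States satisfying ¬green: {Flashing}.
States satisfying E[yellow U ¬green]: {Green, Off, Flashing}.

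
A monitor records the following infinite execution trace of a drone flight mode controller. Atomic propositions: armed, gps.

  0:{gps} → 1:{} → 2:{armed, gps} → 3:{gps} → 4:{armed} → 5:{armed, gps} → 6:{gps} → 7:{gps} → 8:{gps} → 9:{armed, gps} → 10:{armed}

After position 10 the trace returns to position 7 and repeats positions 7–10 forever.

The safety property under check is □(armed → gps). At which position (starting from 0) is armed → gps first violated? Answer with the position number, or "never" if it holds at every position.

Check armed → gps at each position in order: 0 ✓, 1 ✓, 2 ✓, 3 ✓.
At position 4 the labels are {armed}, so armed → gps is false there. This is the first violation.

4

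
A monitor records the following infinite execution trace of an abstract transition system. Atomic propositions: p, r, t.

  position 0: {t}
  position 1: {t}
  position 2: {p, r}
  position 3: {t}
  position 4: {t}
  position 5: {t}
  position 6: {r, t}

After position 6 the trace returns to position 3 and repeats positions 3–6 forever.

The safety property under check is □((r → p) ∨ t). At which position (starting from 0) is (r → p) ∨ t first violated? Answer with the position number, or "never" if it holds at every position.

never

(r → p) ∨ t holds at every position 0..6, and those are all the positions the trace ever visits, so the invariant □((r → p) ∨ t) is never violated.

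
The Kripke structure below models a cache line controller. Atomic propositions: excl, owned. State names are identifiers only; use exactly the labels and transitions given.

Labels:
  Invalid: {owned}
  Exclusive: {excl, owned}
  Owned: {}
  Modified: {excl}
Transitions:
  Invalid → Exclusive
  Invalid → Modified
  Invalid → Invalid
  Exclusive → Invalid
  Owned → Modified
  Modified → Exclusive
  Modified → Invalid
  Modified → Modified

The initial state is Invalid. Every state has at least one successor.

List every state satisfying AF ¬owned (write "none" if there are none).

{Owned, Modified}

States satisfying ¬owned: {Owned, Modified}.
States satisfying AF ¬owned: {Owned, Modified}.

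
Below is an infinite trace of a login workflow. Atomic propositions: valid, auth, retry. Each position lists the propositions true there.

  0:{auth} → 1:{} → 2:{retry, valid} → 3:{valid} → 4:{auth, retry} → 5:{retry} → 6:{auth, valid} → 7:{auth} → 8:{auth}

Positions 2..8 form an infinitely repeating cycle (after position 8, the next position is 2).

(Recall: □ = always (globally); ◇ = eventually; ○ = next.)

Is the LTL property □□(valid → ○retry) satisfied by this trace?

Does not hold

□(valid → ○retry) must hold at every position from 0 onward. It fails at position 0, so □□(valid → ○retry) is false.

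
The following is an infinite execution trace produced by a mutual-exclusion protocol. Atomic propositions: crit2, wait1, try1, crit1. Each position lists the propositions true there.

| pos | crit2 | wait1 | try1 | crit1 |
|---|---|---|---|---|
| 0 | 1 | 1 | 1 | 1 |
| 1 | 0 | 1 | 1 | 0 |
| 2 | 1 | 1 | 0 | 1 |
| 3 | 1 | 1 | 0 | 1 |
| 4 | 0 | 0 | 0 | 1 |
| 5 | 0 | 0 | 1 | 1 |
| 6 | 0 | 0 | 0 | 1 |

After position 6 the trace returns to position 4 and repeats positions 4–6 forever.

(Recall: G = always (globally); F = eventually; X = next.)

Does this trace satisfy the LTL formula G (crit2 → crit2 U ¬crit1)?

Does not hold

crit2 → crit2 U ¬crit1 must hold at every position from 0 onward. It fails at position 2, so G (crit2 → crit2 U ¬crit1) is false.
Positions where crit2 holds: 0, 2, 3.
Check crit2 U ¬crit1 at each: 0→ok, 2→fails, 3→fails.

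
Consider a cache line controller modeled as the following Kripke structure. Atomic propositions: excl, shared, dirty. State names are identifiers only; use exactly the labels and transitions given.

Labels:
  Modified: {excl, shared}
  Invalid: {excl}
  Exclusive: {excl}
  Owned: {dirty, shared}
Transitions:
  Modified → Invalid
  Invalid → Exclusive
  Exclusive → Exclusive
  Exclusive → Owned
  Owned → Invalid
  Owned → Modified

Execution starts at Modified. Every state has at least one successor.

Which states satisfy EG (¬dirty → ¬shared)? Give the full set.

{Invalid, Exclusive, Owned}

States satisfying ¬dirty → ¬shared: {Invalid, Exclusive, Owned}.
States satisfying EG (¬dirty → ¬shared): {Invalid, Exclusive, Owned}.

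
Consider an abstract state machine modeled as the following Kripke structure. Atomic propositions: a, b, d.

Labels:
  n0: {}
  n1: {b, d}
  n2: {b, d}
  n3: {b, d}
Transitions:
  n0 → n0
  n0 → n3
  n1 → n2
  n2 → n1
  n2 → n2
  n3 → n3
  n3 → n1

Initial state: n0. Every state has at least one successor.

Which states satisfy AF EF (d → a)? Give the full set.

States satisfying EF (d → a): {n0}.
States satisfying AF EF (d → a): {n0}.

{n0}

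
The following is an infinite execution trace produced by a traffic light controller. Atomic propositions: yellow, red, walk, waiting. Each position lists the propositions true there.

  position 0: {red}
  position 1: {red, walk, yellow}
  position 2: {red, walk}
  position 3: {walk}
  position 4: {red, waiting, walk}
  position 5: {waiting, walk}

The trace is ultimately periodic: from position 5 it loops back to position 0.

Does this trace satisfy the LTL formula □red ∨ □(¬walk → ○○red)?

Holds

red must hold at every position from 0 onward. It fails at position 3, so □red is false.
¬walk → ○○red holds at every position 0..5, and those are all positions ever visited, so □(¬walk → ○○red) holds.
Positions where ¬walk holds: 0.
Check ○○red at each: 0→ok.
At position 0: □red is false; □(¬walk → ○○red) is true; so □red ∨ □(¬walk → ○○red) is true.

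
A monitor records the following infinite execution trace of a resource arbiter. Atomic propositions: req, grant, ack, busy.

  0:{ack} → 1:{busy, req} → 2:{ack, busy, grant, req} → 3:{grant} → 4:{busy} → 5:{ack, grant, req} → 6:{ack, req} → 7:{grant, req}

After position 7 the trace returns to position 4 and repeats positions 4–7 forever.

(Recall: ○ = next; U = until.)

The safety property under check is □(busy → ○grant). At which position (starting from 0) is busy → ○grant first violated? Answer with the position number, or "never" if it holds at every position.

busy → ○grant holds at every position 0..7, and those are all the positions the trace ever visits, so the invariant □(busy → ○grant) is never violated.

never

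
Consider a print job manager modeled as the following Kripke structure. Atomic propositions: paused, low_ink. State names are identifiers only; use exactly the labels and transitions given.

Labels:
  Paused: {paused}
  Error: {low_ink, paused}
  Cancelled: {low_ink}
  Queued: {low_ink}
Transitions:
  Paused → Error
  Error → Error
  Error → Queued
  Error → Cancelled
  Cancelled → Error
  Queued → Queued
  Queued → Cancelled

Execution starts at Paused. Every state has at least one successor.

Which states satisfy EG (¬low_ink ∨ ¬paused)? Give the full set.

{Queued}

States satisfying ¬low_ink ∨ ¬paused: {Paused, Cancelled, Queued}.
States satisfying EG (¬low_ink ∨ ¬paused): {Queued}.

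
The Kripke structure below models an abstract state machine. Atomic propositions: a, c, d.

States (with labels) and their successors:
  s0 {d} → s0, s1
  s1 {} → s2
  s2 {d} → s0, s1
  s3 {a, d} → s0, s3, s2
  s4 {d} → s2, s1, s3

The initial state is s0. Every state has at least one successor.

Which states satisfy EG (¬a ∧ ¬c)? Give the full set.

States satisfying ¬a ∧ ¬c: {s0, s1, s2, s4}.
States satisfying EG (¬a ∧ ¬c): {s0, s1, s2, s4}.

{s0, s1, s2, s4}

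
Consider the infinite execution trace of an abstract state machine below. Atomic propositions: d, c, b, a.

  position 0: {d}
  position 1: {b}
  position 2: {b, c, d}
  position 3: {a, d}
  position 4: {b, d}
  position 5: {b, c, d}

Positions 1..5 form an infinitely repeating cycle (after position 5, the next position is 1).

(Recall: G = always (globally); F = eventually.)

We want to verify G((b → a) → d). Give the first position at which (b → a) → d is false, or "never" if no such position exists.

never

(b → a) → d holds at every position 0..5, and those are all the positions the trace ever visits, so the invariant G((b → a) → d) is never violated.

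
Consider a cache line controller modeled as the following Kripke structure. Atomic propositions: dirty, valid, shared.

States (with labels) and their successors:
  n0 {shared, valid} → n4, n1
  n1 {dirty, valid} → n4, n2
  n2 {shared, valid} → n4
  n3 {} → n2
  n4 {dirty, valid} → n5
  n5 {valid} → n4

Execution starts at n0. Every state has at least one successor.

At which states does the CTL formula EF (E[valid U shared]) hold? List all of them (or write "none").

{n0, n1, n2, n3}

States satisfying E[valid U shared]: {n0, n1, n2}.
States satisfying EF (E[valid U shared]): {n0, n1, n2, n3}.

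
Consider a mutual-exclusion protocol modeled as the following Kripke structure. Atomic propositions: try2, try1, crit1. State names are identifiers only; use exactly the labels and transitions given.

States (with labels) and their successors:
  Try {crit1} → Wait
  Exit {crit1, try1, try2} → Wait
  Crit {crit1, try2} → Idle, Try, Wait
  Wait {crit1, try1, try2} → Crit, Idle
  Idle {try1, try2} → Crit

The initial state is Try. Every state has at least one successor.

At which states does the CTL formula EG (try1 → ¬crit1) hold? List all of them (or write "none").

States satisfying try1 → ¬crit1: {Try, Crit, Idle}.
States satisfying EG (try1 → ¬crit1): {Crit, Idle}.

{Crit, Idle}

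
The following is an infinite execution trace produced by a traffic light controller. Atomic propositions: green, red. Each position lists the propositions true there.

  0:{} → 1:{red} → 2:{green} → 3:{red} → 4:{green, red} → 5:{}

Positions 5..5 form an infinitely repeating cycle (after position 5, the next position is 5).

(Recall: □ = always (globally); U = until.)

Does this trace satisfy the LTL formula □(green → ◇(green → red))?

green → ◇(green → red) holds at every position 0..5, and those are all positions ever visited, so □(green → ◇(green → red)) holds.
Positions where green holds: 2, 4.
Check ◇(green → red) at each: 2→ok, 4→ok.

Yes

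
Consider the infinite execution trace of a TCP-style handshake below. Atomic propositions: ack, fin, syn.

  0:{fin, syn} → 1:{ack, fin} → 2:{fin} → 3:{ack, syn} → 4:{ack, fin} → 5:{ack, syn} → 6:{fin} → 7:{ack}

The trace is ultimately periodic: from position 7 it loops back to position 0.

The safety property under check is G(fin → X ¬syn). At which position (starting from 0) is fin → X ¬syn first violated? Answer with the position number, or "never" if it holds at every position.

2

Check fin → X ¬syn at each position in order: 0 ✓, 1 ✓.
At position 2 the labels are {fin} and the next position 3 has {ack, syn}, so fin → X ¬syn is false there. This is the first violation.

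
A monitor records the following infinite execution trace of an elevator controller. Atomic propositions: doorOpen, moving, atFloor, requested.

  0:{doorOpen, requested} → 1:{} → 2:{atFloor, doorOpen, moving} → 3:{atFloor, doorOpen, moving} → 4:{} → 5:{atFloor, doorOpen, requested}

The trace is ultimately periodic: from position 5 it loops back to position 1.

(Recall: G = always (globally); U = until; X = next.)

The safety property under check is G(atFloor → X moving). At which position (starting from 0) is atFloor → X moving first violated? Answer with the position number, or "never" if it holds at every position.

3

Check atFloor → X moving at each position in order: 0 ✓, 1 ✓, 2 ✓.
At position 3 the labels are {atFloor, doorOpen, moving} and the next position 4 has {}, so atFloor → X moving is false there. This is the first violation.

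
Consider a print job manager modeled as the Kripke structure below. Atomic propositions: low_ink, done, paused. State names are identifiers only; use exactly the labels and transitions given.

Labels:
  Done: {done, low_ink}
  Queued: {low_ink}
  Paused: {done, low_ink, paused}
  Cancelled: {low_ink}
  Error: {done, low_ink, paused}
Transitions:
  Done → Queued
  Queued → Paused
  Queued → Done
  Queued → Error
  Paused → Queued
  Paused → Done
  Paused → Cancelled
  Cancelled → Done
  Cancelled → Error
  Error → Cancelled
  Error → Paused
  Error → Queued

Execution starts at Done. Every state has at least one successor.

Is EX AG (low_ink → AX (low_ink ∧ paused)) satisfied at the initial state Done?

States satisfying AG (low_ink → AX (low_ink ∧ paused)): ∅.
States satisfying EX AG (low_ink → AX (low_ink ∧ paused)): ∅.
No suitable path/successor from Done witnesses the formula.
Done ∉ Sat(EX AG (low_ink → AX (low_ink ∧ paused))).

Does not hold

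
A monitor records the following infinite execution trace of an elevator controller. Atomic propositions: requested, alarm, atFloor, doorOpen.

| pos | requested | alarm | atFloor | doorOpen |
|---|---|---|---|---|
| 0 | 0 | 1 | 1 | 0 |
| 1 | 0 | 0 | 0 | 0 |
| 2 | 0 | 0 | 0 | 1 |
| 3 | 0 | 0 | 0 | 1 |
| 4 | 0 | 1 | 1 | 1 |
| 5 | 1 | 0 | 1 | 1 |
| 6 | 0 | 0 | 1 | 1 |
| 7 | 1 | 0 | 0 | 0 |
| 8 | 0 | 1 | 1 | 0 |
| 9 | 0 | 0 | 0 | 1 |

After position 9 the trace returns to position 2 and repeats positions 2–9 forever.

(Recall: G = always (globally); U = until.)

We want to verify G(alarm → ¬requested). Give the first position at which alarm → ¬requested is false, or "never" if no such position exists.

alarm → ¬requested holds at every position 0..9, and those are all the positions the trace ever visits, so the invariant G(alarm → ¬requested) is never violated.

never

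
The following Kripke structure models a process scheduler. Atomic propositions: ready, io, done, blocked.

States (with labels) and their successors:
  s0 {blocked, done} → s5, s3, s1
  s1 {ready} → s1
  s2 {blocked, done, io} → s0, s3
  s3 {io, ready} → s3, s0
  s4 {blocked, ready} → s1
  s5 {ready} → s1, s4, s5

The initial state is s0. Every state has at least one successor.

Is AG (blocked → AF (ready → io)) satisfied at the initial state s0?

Does not hold

States satisfying blocked → AF (ready → io): {s0, s1, s2, s3, s5}.
States satisfying AG (blocked → AF (ready → io)): {s1}.
s4 is reachable from s0 and violates blocked → AF (ready → io), so AG fails at s0.
s0 ∉ Sat(AG (blocked → AF (ready → io))).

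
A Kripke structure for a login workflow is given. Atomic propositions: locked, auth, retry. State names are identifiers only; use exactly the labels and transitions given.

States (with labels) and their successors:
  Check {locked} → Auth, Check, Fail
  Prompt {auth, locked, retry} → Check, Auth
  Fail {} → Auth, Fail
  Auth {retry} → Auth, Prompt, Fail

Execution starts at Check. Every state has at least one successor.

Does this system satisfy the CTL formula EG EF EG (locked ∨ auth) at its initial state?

States satisfying EF EG (locked ∨ auth): {Check, Prompt, Fail, Auth}.
States satisfying EG EF EG (locked ∨ auth): {Check, Prompt, Fail, Auth}.
Check ∈ Sat(EG EF EG (locked ∨ auth)).

Satisfied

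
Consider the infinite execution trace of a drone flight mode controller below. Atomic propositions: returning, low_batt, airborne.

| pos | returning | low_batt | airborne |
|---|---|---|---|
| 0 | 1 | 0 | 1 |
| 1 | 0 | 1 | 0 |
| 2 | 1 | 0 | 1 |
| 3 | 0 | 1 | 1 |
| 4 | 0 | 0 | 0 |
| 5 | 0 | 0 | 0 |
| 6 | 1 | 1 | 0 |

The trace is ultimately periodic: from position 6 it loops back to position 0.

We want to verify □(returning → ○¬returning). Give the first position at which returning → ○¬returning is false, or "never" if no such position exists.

6

Check returning → ○¬returning at each position in order: 0 ✓, 1 ✓, 2 ✓, 3 ✓, 4 ✓, 5 ✓.
At position 6 the labels are {low_batt, returning} and the next position 0 has {airborne, returning}, so returning → ○¬returning is false there. This is the first violation.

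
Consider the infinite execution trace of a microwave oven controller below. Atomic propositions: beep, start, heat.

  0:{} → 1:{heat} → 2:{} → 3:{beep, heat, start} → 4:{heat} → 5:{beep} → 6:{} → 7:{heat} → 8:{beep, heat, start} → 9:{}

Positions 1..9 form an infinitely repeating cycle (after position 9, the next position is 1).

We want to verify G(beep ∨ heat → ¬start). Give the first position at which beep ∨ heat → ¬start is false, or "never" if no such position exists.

Check beep ∨ heat → ¬start at each position in order: 0 ✓, 1 ✓, 2 ✓.
At position 3 the labels are {beep, heat, start}, so beep ∨ heat → ¬start is false there. This is the first violation.

3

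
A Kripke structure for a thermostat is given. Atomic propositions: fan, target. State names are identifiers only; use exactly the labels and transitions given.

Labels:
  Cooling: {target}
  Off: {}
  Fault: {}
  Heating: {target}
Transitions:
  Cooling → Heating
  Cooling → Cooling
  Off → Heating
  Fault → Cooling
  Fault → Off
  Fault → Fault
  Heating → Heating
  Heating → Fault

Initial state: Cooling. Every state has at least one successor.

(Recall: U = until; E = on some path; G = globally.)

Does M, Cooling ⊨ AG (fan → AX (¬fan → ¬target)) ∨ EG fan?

States satisfying fan → AX (¬fan → ¬target): {Cooling, Off, Fault, Heating}.
States satisfying AG (fan → AX (¬fan → ¬target)): {Cooling, Off, Fault, Heating}.
States satisfying fan: ∅.
States satisfying EG fan: ∅.
States satisfying AG (fan → AX (¬fan → ¬target)) ∨ EG fan: {Cooling, Off, Fault, Heating}.
Cooling ∈ Sat(AG (fan → AX (¬fan → ¬target)) ∨ EG fan).

Yes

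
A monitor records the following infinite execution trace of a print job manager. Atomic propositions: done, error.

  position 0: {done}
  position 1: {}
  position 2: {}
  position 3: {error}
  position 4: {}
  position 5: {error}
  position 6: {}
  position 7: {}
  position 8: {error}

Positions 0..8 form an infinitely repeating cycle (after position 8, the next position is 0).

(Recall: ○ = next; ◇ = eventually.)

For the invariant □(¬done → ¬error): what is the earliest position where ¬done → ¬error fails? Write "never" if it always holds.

3

Check ¬done → ¬error at each position in order: 0 ✓, 1 ✓, 2 ✓.
At position 3 the labels are {error}, so ¬done → ¬error is false there. This is the first violation.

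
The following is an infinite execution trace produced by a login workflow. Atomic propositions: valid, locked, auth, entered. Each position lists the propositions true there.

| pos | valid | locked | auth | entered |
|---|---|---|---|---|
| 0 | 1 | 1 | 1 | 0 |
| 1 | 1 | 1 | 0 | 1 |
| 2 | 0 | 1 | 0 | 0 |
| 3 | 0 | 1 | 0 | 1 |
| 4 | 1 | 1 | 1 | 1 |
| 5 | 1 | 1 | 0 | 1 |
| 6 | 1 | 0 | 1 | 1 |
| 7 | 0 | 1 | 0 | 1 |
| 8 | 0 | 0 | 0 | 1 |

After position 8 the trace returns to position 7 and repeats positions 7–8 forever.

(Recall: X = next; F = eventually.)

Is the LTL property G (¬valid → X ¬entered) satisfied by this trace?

No

¬valid → X ¬entered must hold at every position from 0 onward. It fails at position 2, so G (¬valid → X ¬entered) is false.
Positions where ¬valid holds: 2, 3, 7, 8.
Check X ¬entered at each: 2→fails, 3→fails, 7→fails, 8→fails.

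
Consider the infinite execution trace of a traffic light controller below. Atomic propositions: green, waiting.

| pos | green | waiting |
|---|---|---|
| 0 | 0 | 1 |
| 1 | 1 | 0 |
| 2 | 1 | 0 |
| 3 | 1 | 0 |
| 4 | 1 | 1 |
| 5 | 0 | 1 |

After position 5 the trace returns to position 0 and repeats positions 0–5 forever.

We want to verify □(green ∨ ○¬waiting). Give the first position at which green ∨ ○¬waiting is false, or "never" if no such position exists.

5

Check green ∨ ○¬waiting at each position in order: 0 ✓, 1 ✓, 2 ✓, 3 ✓, 4 ✓.
At position 5 the labels are {waiting} and the next position 0 has {waiting}, so green ∨ ○¬waiting is false there. This is the first violation.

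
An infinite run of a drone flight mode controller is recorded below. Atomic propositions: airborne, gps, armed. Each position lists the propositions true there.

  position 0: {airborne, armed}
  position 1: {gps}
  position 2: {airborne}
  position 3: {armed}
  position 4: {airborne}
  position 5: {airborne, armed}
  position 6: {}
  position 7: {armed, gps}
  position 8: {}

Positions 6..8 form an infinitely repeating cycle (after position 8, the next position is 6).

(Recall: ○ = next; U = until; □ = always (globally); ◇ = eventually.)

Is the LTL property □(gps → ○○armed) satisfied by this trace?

Does not hold

gps → ○○armed must hold at every position from 0 onward. It fails at position 7, so □(gps → ○○armed) is false.
Positions where gps holds: 1, 7.
Check ○○armed at each: 1→ok, 7→fails.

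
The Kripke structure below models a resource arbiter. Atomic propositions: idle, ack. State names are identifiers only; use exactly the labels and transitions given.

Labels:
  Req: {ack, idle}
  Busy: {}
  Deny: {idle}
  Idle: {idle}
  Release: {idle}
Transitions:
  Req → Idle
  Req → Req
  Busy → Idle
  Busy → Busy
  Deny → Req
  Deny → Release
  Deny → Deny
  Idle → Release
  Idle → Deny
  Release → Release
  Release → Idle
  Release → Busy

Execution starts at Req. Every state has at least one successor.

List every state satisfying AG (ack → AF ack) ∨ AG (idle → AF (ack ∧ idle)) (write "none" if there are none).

{Req, Busy, Deny, Idle, Release}

States satisfying ack → AF ack: {Req, Busy, Deny, Idle, Release}.
States satisfying AG (ack → AF ack): {Req, Busy, Deny, Idle, Release}.
States satisfying idle → AF (ack ∧ idle): {Req, Busy}.
States satisfying AG (idle → AF (ack ∧ idle)): ∅.
States satisfying AG (ack → AF ack) ∨ AG (idle → AF (ack ∧ idle)): {Req, Busy, Deny, Idle, Release}.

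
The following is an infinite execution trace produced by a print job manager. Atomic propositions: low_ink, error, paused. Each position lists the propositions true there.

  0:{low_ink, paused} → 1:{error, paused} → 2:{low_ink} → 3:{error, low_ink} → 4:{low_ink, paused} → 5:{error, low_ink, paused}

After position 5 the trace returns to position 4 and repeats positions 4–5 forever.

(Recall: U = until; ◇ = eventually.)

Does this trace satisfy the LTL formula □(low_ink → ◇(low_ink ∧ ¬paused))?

Violated

low_ink → ◇(low_ink ∧ ¬paused) must hold at every position from 0 onward. It fails at position 4, so □(low_ink → ◇(low_ink ∧ ¬paused)) is false.
Positions where low_ink holds: 0, 2, 3, 4, 5.
Check ◇(low_ink ∧ ¬paused) at each: 0→ok, 2→ok, 3→ok, 4→fails, 5→fails.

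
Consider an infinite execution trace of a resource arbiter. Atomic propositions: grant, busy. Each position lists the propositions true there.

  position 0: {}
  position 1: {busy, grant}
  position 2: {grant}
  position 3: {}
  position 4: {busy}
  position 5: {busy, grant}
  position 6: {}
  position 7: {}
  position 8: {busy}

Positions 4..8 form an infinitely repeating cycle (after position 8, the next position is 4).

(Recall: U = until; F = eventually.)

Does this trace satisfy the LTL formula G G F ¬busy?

G F ¬busy holds at every position 0..8, and those are all positions ever visited, so G G F ¬busy holds.

Holds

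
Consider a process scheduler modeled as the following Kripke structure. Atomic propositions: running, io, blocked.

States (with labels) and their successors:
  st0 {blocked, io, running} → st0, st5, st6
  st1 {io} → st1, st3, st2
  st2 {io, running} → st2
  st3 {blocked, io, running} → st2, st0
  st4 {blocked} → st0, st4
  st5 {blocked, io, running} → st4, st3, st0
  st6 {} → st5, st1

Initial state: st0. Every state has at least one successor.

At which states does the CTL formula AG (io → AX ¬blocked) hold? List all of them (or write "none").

{st2}

States satisfying io → AX ¬blocked: {st2, st4, st6}.
States satisfying AG (io → AX ¬blocked): {st2}.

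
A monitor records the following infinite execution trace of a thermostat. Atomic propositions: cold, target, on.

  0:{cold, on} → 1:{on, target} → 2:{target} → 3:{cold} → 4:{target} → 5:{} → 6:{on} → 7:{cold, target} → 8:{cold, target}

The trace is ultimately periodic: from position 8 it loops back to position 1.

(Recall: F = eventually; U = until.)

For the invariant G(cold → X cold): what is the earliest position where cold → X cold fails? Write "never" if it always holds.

At position 0 the labels are {cold, on} and the next position 1 has {on, target}, so cold → X cold is false there. This is the first violation.

0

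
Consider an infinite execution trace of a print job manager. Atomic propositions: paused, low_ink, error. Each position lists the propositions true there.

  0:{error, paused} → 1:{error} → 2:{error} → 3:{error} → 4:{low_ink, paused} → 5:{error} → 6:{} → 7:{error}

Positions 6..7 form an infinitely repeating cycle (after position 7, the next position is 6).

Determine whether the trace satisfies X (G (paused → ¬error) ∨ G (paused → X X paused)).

The position after 0 is 1; G (paused → ¬error) ∨ G (paused → X X paused) is true there.

Yes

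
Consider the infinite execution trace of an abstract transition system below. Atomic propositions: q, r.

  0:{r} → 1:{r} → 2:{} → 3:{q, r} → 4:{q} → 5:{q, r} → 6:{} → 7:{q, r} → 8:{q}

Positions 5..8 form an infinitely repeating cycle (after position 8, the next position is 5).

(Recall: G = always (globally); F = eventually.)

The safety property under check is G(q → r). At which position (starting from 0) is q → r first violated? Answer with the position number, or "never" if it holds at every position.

Check q → r at each position in order: 0 ✓, 1 ✓, 2 ✓, 3 ✓.
At position 4 the labels are {q}, so q → r is false there. This is the first violation.

4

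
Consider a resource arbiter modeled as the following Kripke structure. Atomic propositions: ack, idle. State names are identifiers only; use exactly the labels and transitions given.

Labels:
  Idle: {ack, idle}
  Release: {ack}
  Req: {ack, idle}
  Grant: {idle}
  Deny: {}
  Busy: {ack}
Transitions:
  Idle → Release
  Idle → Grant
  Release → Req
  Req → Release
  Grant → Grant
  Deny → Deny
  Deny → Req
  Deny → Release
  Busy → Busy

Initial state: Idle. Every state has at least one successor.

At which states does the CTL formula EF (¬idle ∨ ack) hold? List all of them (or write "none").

{Idle, Release, Req, Deny, Busy}

States satisfying ¬idle ∨ ack: {Idle, Release, Req, Deny, Busy}.
States satisfying EF (¬idle ∨ ack): {Idle, Release, Req, Deny, Busy}.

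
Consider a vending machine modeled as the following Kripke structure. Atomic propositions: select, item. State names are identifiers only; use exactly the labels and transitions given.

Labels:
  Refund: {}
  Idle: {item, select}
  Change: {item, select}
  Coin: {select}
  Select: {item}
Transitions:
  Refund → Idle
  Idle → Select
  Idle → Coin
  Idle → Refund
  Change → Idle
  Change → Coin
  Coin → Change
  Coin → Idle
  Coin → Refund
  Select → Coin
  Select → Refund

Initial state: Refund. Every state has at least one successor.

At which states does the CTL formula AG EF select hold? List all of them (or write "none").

States satisfying EF select: {Refund, Idle, Change, Coin, Select}.
States satisfying AG EF select: {Refund, Idle, Change, Coin, Select}.

{Refund, Idle, Change, Coin, Select}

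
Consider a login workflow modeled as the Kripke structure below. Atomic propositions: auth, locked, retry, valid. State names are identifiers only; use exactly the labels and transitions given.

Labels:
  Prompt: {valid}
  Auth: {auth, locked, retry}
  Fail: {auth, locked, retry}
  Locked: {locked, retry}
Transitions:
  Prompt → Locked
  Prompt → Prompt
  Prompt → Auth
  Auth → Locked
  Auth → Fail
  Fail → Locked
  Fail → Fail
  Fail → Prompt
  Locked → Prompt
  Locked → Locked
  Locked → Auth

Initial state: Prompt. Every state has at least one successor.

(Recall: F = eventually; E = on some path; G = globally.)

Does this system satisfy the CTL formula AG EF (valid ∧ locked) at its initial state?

States satisfying EF (valid ∧ locked): ∅.
States satisfying AG EF (valid ∧ locked): ∅.
Auth is reachable from Prompt and violates EF (valid ∧ locked), so AG fails at Prompt.
Prompt ∉ Sat(AG EF (valid ∧ locked)).

Does not hold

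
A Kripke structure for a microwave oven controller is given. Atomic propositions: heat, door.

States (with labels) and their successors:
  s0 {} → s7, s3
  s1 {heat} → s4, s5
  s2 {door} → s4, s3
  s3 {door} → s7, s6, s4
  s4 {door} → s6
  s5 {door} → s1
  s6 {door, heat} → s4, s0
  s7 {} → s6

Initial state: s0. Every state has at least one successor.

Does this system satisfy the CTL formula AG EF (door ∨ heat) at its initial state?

States satisfying EF (door ∨ heat): {s0, s1, s2, s3, s4, s5, s6, s7}.
States satisfying AG EF (door ∨ heat): {s0, s1, s2, s3, s4, s5, s6, s7}.
Every state reachable from s0 satisfies EF (door ∨ heat).
s0 ∈ Sat(AG EF (door ∨ heat)).

Holds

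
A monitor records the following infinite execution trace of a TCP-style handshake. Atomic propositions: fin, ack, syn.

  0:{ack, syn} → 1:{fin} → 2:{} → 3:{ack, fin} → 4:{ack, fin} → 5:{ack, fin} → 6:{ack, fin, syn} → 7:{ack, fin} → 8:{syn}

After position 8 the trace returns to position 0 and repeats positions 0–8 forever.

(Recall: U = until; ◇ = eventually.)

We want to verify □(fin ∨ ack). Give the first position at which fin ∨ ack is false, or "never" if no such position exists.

2

Check fin ∨ ack at each position in order: 0 ✓, 1 ✓.
At position 2 the labels are {}, so fin ∨ ack is false there. This is the first violation.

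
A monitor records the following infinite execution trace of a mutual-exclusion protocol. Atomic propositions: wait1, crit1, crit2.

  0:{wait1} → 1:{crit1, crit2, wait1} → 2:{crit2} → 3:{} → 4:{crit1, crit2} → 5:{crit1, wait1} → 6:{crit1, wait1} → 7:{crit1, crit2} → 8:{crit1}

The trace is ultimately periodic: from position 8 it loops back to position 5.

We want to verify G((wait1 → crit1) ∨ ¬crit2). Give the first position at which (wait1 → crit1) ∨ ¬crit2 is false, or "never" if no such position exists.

(wait1 → crit1) ∨ ¬crit2 holds at every position 0..8, and those are all the positions the trace ever visits, so the invariant G((wait1 → crit1) ∨ ¬crit2) is never violated.

never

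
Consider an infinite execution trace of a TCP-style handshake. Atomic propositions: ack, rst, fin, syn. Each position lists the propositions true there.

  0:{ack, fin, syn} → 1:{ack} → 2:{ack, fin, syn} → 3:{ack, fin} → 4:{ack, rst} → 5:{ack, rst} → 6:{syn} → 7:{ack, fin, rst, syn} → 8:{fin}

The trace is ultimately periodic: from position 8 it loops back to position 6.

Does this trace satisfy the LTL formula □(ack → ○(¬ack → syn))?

No

ack → ○(¬ack → syn) must hold at every position from 0 onward. It fails at position 7, so □(ack → ○(¬ack → syn)) is false.
Positions where ack holds: 0, 1, 2, 3, 4, 5, 7.
Check ○(¬ack → syn) at each: 0→ok, 1→ok, 2→ok, 3→ok, 4→ok, 5→ok, 7→fails.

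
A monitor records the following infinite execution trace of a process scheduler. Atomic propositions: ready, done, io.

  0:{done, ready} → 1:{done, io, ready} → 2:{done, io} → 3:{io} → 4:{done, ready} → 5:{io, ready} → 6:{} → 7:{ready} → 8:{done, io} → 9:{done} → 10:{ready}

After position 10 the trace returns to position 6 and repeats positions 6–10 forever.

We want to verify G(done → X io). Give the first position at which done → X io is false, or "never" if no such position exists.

8

Check done → X io at each position in order: 0 ✓, 1 ✓, 2 ✓, 3 ✓, 4 ✓, 5 ✓, 6 ✓, 7 ✓.
At position 8 the labels are {done, io} and the next position 9 has {done}, so done → X io is false there. This is the first violation.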